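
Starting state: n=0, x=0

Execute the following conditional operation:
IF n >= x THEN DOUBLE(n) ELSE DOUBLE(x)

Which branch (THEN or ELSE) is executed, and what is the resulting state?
Branch: THEN, Final state: n=0, x=0

Evaluating condition: n >= x
n = 0, x = 0
Condition is True, so THEN branch executes
After DOUBLE(n): n=0, x=0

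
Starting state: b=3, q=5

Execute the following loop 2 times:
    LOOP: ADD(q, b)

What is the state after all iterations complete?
b=3, q=11

Iteration trace:
Start: b=3, q=5
After iteration 1: b=3, q=8
After iteration 2: b=3, q=11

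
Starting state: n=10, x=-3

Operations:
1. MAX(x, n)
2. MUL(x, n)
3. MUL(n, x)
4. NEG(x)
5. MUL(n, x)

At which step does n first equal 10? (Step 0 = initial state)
Step 0

Tracing n:
Initial: n = 10 ← first occurrence
After step 1: n = 10
After step 2: n = 10
After step 3: n = 1000
After step 4: n = 1000
After step 5: n = -100000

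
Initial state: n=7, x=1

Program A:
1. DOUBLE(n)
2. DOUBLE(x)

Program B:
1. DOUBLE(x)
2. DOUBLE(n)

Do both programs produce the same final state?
Yes

Program A final state: n=14, x=2
Program B final state: n=14, x=2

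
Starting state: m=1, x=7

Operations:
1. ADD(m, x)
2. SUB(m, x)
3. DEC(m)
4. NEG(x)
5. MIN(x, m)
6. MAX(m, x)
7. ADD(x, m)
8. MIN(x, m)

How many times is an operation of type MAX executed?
1

Counting MAX operations:
Step 6: MAX(m, x) ← MAX
Total: 1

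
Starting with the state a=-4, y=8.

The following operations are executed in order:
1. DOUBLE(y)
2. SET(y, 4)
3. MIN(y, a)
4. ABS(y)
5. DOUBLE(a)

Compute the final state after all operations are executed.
{a: -8, y: 4}

Step-by-step execution:
Initial: a=-4, y=8
After step 1 (DOUBLE(y)): a=-4, y=16
After step 2 (SET(y, 4)): a=-4, y=4
After step 3 (MIN(y, a)): a=-4, y=-4
After step 4 (ABS(y)): a=-4, y=4
After step 5 (DOUBLE(a)): a=-8, y=4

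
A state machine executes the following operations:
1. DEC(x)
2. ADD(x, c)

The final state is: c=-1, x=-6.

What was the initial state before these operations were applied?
c=-1, x=-4

Working backwards:
Final state: c=-1, x=-6
Before step 2 (ADD(x, c)): c=-1, x=-5
Before step 1 (DEC(x)): c=-1, x=-4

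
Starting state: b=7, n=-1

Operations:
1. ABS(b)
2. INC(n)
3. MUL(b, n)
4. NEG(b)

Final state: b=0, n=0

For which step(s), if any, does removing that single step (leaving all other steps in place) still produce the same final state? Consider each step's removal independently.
Step(s) 1, 4

Testing removal of each single step:
Without step 1: final = b=0, n=0 (same)
Without step 2: final = b=7, n=-1 (different)
Without step 3: final = b=-7, n=0 (different)
Without step 4: final = b=0, n=0 (same)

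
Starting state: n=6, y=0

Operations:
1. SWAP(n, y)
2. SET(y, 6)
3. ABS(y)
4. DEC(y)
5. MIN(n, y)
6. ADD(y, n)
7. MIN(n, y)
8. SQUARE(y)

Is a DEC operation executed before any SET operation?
No

First DEC: step 4
First SET: step 2
Since 4 > 2, SET comes first.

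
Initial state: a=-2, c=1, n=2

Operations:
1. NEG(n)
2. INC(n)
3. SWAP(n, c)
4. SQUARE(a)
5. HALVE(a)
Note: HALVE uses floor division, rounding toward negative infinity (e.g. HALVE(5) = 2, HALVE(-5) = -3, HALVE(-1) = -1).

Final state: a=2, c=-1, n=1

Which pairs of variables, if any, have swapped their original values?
None

Comparing initial and final values:
c: 1 → -1
n: 2 → 1
a: -2 → 2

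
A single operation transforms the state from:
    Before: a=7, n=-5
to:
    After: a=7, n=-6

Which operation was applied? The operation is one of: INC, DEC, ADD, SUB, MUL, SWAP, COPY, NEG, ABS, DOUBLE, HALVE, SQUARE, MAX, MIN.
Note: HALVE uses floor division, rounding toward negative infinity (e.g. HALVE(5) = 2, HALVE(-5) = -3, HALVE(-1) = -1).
DEC(n)

Analyzing the change:
Before: a=7, n=-5
After: a=7, n=-6
Variable n changed from -5 to -6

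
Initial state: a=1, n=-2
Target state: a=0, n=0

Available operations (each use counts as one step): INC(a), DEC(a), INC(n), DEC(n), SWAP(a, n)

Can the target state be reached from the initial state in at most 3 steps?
Yes

Path (3 steps): DEC(a) → INC(n) → INC(n)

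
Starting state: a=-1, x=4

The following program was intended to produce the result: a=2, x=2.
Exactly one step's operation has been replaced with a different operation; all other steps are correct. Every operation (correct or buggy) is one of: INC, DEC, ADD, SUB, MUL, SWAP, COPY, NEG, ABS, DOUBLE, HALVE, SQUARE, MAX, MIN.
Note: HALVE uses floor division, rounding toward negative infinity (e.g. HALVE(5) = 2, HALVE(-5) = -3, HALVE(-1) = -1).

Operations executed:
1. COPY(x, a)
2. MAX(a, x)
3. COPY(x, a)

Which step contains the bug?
Step 1

Trace with buggy code:
Initial: a=-1, x=4
After step 1: a=-1, x=-1
After step 2: a=-1, x=-1
After step 3: a=-1, x=-1
Actual final a=-1, x=-1 ≠ expected a=2, x=2.
Step 1 is the only position where a single-operation replacement can produce the expected result.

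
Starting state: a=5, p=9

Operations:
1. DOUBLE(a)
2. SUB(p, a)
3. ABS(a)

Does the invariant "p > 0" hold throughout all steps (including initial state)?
No, violated after step 2

The invariant is violated after step 2.

State at each step:
Initial: a=5, p=9
After step 1: a=10, p=9
After step 2: a=10, p=-1
After step 3: a=10, p=-1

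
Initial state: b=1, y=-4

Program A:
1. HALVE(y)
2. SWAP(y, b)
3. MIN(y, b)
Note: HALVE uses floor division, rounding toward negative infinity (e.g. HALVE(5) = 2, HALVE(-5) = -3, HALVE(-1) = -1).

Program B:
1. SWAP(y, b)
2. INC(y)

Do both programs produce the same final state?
No

Program A final state: b=-2, y=-2
Program B final state: b=-4, y=2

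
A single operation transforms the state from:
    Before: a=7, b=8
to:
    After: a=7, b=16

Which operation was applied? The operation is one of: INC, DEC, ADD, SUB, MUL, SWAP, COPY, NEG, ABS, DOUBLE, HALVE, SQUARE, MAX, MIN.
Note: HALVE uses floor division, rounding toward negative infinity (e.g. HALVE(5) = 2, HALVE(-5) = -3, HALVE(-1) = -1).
DOUBLE(b)

Analyzing the change:
Before: a=7, b=8
After: a=7, b=16
Variable b changed from 8 to 16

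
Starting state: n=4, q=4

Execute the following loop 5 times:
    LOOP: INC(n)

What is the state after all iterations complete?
n=9, q=4

Iteration trace:
Start: n=4, q=4
After iteration 1: n=5, q=4
After iteration 2: n=6, q=4
After iteration 3: n=7, q=4
After iteration 4: n=8, q=4
After iteration 5: n=9, q=4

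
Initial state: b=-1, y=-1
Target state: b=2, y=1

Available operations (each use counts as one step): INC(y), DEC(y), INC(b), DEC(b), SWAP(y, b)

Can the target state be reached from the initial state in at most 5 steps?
Yes

Path (5 steps): INC(y) → INC(y) → INC(b) → INC(b) → INC(b)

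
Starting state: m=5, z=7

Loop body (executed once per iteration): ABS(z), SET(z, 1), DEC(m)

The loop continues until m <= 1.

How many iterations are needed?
4

Tracing iterations:
Initial: m=5, z=7
After iteration 1: m=4, z=1
After iteration 2: m=3, z=1
After iteration 3: m=2, z=1
After iteration 4: m=1, z=1
m <= 1 now holds, so the loop exits after 4 iterations.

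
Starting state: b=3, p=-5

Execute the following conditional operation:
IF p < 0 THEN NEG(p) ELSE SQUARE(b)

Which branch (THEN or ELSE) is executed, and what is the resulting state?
Branch: THEN, Final state: b=3, p=5

Evaluating condition: p < 0
p = -5
Condition is True, so THEN branch executes
After NEG(p): b=3, p=5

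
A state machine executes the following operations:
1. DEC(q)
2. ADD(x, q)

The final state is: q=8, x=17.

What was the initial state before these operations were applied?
q=9, x=9

Working backwards:
Final state: q=8, x=17
Before step 2 (ADD(x, q)): q=8, x=9
Before step 1 (DEC(q)): q=9, x=9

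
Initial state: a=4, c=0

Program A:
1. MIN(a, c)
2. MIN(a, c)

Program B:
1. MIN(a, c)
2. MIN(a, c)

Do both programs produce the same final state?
Yes

Program A final state: a=0, c=0
Program B final state: a=0, c=0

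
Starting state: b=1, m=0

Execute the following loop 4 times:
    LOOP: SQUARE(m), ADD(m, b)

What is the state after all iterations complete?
b=1, m=26

Iteration trace:
Start: b=1, m=0
After iteration 1: b=1, m=1
After iteration 2: b=1, m=2
After iteration 3: b=1, m=5
After iteration 4: b=1, m=26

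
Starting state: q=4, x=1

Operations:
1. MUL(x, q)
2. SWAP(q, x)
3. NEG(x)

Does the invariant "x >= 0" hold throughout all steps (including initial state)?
No, violated after step 3

The invariant is violated after step 3.

State at each step:
Initial: q=4, x=1
After step 1: q=4, x=4
After step 2: q=4, x=4
After step 3: q=4, x=-4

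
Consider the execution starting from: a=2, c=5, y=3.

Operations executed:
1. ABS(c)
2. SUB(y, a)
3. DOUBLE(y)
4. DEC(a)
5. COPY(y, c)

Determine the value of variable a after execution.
a = 1

Tracing execution:
Step 1: ABS(c) → a = 2
Step 2: SUB(y, a) → a = 2
Step 3: DOUBLE(y) → a = 2
Step 4: DEC(a) → a = 1
Step 5: COPY(y, c) → a = 1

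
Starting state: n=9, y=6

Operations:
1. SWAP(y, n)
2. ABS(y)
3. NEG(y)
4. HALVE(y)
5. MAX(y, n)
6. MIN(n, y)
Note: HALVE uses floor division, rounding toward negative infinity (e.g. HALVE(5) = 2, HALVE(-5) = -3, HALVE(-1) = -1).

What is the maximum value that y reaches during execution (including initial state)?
9

Values of y at each step:
Initial: y = 6
After step 1: y = 9 ← maximum
After step 2: y = 9
After step 3: y = -9
After step 4: y = -5
After step 5: y = 6
After step 6: y = 6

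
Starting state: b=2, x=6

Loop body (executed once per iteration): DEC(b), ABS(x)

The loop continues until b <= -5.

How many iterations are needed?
7

Tracing iterations:
Initial: b=2, x=6
After iteration 1: b=1, x=6
After iteration 2: b=0, x=6
After iteration 3: b=-1, x=6
After iteration 4: b=-2, x=6
After iteration 5: b=-3, x=6
After iteration 6: b=-4, x=6
After iteration 7: b=-5, x=6
b <= -5 now holds, so the loop exits after 7 iterations.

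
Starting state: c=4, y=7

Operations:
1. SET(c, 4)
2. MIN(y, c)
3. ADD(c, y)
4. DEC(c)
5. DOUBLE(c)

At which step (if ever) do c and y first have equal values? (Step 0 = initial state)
Step 2

c and y first become equal after step 2.

Comparing values at each step:
Initial: c=4, y=7
After step 1: c=4, y=7
After step 2: c=4, y=4 ← equal!
After step 3: c=8, y=4
After step 4: c=7, y=4
After step 5: c=14, y=4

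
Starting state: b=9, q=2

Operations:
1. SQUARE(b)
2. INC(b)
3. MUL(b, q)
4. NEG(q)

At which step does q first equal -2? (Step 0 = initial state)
Step 4

Tracing q:
Initial: q = 2
After step 1: q = 2
After step 2: q = 2
After step 3: q = 2
After step 4: q = -2 ← first occurrence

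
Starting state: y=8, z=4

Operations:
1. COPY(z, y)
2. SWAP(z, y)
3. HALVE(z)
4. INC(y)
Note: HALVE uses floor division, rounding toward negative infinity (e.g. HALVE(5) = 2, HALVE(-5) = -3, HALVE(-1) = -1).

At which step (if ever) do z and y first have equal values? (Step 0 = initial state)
Step 1

z and y first become equal after step 1.

Comparing values at each step:
Initial: z=4, y=8
After step 1: z=8, y=8 ← equal!
After step 2: z=8, y=8 ← equal!
After step 3: z=4, y=8
After step 4: z=4, y=9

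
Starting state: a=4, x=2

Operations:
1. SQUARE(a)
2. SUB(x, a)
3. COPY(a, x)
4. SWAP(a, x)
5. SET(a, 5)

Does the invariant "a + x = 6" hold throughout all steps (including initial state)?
No, violated after step 1

The invariant is violated after step 1.

State at each step:
Initial: a=4, x=2
After step 1: a=16, x=2
After step 2: a=16, x=-14
After step 3: a=-14, x=-14
After step 4: a=-14, x=-14
After step 5: a=5, x=-14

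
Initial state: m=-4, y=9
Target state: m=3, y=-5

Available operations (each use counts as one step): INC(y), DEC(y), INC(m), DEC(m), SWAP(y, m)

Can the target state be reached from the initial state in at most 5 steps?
No

The target state cannot be reached within 5 steps.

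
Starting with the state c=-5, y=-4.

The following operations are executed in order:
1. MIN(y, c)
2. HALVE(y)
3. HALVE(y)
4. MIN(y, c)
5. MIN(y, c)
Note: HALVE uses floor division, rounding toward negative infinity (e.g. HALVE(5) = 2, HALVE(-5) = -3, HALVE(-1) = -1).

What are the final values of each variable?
{c: -5, y: -5}

Step-by-step execution:
Initial: c=-5, y=-4
After step 1 (MIN(y, c)): c=-5, y=-5
After step 2 (HALVE(y)): c=-5, y=-3
After step 3 (HALVE(y)): c=-5, y=-2
After step 4 (MIN(y, c)): c=-5, y=-5
After step 5 (MIN(y, c)): c=-5, y=-5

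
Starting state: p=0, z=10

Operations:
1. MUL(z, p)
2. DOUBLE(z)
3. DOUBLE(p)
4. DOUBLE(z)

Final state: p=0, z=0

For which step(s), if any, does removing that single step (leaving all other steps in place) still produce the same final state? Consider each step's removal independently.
Step(s) 2, 3, 4

Testing removal of each single step:
Without step 1: final = p=0, z=40 (different)
Without step 2: final = p=0, z=0 (same)
Without step 3: final = p=0, z=0 (same)
Without step 4: final = p=0, z=0 (same)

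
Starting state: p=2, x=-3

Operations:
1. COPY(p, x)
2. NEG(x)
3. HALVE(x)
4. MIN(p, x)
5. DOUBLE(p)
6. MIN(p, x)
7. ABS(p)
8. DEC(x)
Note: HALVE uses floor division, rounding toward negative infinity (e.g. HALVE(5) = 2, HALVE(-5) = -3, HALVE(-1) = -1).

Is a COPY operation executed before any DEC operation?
Yes

First COPY: step 1
First DEC: step 8
Since 1 < 8, COPY comes first.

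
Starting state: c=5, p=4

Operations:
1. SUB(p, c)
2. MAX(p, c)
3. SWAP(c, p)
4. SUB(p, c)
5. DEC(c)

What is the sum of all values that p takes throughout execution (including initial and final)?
13

Values of p at each step:
Initial: p = 4
After step 1: p = -1
After step 2: p = 5
After step 3: p = 5
After step 4: p = 0
After step 5: p = 0
Sum = 4 + -1 + 5 + 5 + 0 + 0 = 13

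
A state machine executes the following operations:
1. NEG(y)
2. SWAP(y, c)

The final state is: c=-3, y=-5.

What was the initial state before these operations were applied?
c=-5, y=3

Working backwards:
Final state: c=-3, y=-5
Before step 2 (SWAP(y, c)): c=-5, y=-3
Before step 1 (NEG(y)): c=-5, y=3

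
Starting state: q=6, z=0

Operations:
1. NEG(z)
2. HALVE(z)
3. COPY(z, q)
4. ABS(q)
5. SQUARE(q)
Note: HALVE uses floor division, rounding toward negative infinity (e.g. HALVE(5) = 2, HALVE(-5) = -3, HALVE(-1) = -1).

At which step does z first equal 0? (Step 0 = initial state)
Step 0

Tracing z:
Initial: z = 0 ← first occurrence
After step 1: z = 0
After step 2: z = 0
After step 3: z = 6
After step 4: z = 6
After step 5: z = 6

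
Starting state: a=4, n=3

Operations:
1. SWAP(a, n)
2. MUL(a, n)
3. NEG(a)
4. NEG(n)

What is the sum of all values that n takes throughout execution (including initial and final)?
11

Values of n at each step:
Initial: n = 3
After step 1: n = 4
After step 2: n = 4
After step 3: n = 4
After step 4: n = -4
Sum = 3 + 4 + 4 + 4 + -4 = 11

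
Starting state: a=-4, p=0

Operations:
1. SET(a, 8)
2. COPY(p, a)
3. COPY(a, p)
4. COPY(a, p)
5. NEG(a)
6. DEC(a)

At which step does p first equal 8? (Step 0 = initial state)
Step 2

Tracing p:
Initial: p = 0
After step 1: p = 0
After step 2: p = 8 ← first occurrence
After step 3: p = 8
After step 4: p = 8
After step 5: p = 8
After step 6: p = 8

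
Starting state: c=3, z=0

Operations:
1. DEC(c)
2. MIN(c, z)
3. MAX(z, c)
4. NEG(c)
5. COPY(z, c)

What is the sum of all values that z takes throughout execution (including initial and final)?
0

Values of z at each step:
Initial: z = 0
After step 1: z = 0
After step 2: z = 0
After step 3: z = 0
After step 4: z = 0
After step 5: z = 0
Sum = 0 + 0 + 0 + 0 + 0 + 0 = 0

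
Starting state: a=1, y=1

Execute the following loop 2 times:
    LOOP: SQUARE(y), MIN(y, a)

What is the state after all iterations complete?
a=1, y=1

Iteration trace:
Start: a=1, y=1
After iteration 1: a=1, y=1
After iteration 2: a=1, y=1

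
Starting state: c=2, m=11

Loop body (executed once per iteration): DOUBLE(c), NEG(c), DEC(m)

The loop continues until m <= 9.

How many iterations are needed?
2

Tracing iterations:
Initial: c=2, m=11
After iteration 1: c=-4, m=10
After iteration 2: c=8, m=9
m <= 9 now holds, so the loop exits after 2 iterations.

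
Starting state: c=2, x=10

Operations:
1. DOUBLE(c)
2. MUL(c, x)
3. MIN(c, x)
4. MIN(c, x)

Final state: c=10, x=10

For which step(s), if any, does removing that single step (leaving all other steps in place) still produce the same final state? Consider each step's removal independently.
Step(s) 1, 3, 4

Testing removal of each single step:
Without step 1: final = c=10, x=10 (same)
Without step 2: final = c=4, x=10 (different)
Without step 3: final = c=10, x=10 (same)
Without step 4: final = c=10, x=10 (same)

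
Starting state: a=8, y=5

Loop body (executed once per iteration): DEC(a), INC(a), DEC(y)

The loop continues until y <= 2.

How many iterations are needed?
3

Tracing iterations:
Initial: a=8, y=5
After iteration 1: a=8, y=4
After iteration 2: a=8, y=3
After iteration 3: a=8, y=2
y <= 2 now holds, so the loop exits after 3 iterations.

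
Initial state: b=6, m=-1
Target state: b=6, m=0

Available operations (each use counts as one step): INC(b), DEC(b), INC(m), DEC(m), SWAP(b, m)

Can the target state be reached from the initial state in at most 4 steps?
Yes

Path (1 step): INC(m)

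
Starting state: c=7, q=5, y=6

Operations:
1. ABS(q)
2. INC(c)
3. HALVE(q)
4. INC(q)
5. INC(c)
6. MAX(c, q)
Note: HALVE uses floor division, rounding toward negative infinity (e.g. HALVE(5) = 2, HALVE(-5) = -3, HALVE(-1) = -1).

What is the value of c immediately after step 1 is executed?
c = 7

Tracing c through execution:
Initial: c = 7
After step 1 (ABS(q)): c = 7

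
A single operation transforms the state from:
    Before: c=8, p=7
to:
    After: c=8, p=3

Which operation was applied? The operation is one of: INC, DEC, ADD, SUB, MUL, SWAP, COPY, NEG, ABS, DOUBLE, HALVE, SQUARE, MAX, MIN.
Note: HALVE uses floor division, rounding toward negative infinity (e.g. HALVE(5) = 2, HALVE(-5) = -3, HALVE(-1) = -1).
HALVE(p)

Analyzing the change:
Before: c=8, p=7
After: c=8, p=3
Variable p changed from 7 to 3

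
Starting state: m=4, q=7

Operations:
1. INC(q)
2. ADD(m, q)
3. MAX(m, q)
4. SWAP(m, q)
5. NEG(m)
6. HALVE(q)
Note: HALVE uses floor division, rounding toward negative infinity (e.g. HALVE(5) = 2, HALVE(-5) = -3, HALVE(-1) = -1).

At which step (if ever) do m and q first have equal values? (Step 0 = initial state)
Never

m and q never become equal during execution.

Comparing values at each step:
Initial: m=4, q=7
After step 1: m=4, q=8
After step 2: m=12, q=8
After step 3: m=12, q=8
After step 4: m=8, q=12
After step 5: m=-8, q=12
After step 6: m=-8, q=6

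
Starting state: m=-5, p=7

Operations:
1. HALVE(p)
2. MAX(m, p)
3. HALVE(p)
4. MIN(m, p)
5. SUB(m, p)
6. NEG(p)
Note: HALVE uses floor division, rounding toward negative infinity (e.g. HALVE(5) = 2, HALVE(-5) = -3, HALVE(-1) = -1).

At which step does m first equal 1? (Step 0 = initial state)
Step 4

Tracing m:
Initial: m = -5
After step 1: m = -5
After step 2: m = 3
After step 3: m = 3
After step 4: m = 1 ← first occurrence
After step 5: m = 0
After step 6: m = 0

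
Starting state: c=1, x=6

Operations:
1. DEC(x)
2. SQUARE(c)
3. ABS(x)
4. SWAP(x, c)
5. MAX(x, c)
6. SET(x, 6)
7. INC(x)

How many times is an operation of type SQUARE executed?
1

Counting SQUARE operations:
Step 2: SQUARE(c) ← SQUARE
Total: 1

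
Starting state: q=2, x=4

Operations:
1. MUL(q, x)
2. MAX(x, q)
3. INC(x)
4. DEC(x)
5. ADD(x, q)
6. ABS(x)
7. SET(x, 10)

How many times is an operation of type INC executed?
1

Counting INC operations:
Step 3: INC(x) ← INC
Total: 1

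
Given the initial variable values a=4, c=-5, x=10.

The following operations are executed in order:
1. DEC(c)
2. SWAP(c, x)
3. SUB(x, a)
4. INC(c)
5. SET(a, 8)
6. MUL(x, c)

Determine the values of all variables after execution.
{a: 8, c: 11, x: -110}

Step-by-step execution:
Initial: a=4, c=-5, x=10
After step 1 (DEC(c)): a=4, c=-6, x=10
After step 2 (SWAP(c, x)): a=4, c=10, x=-6
After step 3 (SUB(x, a)): a=4, c=10, x=-10
After step 4 (INC(c)): a=4, c=11, x=-10
After step 5 (SET(a, 8)): a=8, c=11, x=-10
After step 6 (MUL(x, c)): a=8, c=11, x=-110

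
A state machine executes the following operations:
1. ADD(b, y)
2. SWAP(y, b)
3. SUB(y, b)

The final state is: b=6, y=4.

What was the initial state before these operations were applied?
b=4, y=6

Working backwards:
Final state: b=6, y=4
Before step 3 (SUB(y, b)): b=6, y=10
Before step 2 (SWAP(y, b)): b=10, y=6
Before step 1 (ADD(b, y)): b=4, y=6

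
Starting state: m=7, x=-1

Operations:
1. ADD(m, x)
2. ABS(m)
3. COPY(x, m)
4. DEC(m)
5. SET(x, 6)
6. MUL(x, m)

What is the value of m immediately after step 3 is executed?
m = 6

Tracing m through execution:
Initial: m = 7
After step 1 (ADD(m, x)): m = 6
After step 2 (ABS(m)): m = 6
After step 3 (COPY(x, m)): m = 6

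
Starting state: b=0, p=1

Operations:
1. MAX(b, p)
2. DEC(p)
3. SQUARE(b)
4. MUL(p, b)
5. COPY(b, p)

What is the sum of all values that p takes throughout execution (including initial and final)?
2

Values of p at each step:
Initial: p = 1
After step 1: p = 1
After step 2: p = 0
After step 3: p = 0
After step 4: p = 0
After step 5: p = 0
Sum = 1 + 1 + 0 + 0 + 0 + 0 = 2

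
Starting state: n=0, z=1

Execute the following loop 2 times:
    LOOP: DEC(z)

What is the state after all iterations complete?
n=0, z=-1

Iteration trace:
Start: n=0, z=1
After iteration 1: n=0, z=0
After iteration 2: n=0, z=-1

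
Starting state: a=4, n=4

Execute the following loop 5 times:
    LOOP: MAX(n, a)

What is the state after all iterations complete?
a=4, n=4

Iteration trace:
Start: a=4, n=4
After iteration 1: a=4, n=4
After iteration 2: a=4, n=4
After iteration 3: a=4, n=4
After iteration 4: a=4, n=4
After iteration 5: a=4, n=4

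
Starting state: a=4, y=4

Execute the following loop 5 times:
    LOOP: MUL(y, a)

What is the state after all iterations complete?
a=4, y=4096

Iteration trace:
Start: a=4, y=4
After iteration 1: a=4, y=16
After iteration 2: a=4, y=64
After iteration 3: a=4, y=256
After iteration 4: a=4, y=1024
After iteration 5: a=4, y=4096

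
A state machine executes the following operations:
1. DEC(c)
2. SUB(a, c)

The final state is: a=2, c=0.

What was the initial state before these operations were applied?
a=2, c=1

Working backwards:
Final state: a=2, c=0
Before step 2 (SUB(a, c)): a=2, c=0
Before step 1 (DEC(c)): a=2, c=1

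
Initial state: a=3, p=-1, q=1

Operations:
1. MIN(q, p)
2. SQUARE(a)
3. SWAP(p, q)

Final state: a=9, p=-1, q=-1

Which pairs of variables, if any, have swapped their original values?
None

Comparing initial and final values:
q: 1 → -1
a: 3 → 9
p: -1 → -1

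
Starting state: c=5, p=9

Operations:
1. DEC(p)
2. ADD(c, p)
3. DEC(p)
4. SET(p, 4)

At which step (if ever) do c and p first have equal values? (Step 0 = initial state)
Never

c and p never become equal during execution.

Comparing values at each step:
Initial: c=5, p=9
After step 1: c=5, p=8
After step 2: c=13, p=8
After step 3: c=13, p=7
After step 4: c=13, p=4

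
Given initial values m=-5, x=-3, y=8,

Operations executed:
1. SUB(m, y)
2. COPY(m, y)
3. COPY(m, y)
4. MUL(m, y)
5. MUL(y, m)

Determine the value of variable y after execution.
y = 512

Tracing execution:
Step 1: SUB(m, y) → y = 8
Step 2: COPY(m, y) → y = 8
Step 3: COPY(m, y) → y = 8
Step 4: MUL(m, y) → y = 8
Step 5: MUL(y, m) → y = 512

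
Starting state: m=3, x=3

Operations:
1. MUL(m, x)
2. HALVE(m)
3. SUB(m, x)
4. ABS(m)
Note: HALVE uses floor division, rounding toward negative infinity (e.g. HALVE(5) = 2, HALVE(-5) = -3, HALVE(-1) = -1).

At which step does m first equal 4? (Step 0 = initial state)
Step 2

Tracing m:
Initial: m = 3
After step 1: m = 9
After step 2: m = 4 ← first occurrence
After step 3: m = 1
After step 4: m = 1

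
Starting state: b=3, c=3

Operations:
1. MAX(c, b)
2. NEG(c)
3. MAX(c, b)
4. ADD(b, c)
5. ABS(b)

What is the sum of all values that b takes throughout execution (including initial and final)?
24

Values of b at each step:
Initial: b = 3
After step 1: b = 3
After step 2: b = 3
After step 3: b = 3
After step 4: b = 6
After step 5: b = 6
Sum = 3 + 3 + 3 + 3 + 6 + 6 = 24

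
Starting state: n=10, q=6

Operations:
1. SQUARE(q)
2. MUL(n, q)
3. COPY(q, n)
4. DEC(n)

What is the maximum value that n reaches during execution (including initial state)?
360

Values of n at each step:
Initial: n = 10
After step 1: n = 10
After step 2: n = 360 ← maximum
After step 3: n = 360
After step 4: n = 359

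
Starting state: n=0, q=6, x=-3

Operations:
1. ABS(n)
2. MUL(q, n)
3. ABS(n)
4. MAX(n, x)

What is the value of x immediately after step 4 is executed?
x = -3

Tracing x through execution:
Initial: x = -3
After step 1 (ABS(n)): x = -3
After step 2 (MUL(q, n)): x = -3
After step 3 (ABS(n)): x = -3
After step 4 (MAX(n, x)): x = -3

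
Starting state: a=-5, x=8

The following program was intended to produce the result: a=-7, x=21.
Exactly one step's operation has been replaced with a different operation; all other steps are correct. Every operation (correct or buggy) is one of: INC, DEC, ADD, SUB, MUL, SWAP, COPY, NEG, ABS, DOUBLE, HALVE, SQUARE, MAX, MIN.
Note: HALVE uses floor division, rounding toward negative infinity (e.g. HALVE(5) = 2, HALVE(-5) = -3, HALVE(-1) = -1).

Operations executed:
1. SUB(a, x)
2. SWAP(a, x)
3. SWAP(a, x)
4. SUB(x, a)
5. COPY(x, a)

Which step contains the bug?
Step 5

Trace with buggy code:
Initial: a=-5, x=8
After step 1: a=-13, x=8
After step 2: a=8, x=-13
After step 3: a=-13, x=8
After step 4: a=-13, x=21
After step 5: a=-13, x=-13
Actual final a=-13, x=-13 ≠ expected a=-7, x=21.
Step 5 is the only position where a single-operation replacement can produce the expected result.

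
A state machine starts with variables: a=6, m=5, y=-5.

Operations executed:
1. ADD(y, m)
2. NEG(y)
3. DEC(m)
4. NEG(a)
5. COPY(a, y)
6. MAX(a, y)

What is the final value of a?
a = 0

Tracing execution:
Step 1: ADD(y, m) → a = 6
Step 2: NEG(y) → a = 6
Step 3: DEC(m) → a = 6
Step 4: NEG(a) → a = -6
Step 5: COPY(a, y) → a = 0
Step 6: MAX(a, y) → a = 0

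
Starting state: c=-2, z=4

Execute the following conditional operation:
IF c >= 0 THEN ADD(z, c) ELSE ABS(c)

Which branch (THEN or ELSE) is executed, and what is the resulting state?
Branch: ELSE, Final state: c=2, z=4

Evaluating condition: c >= 0
c = -2
Condition is False, so ELSE branch executes
After ABS(c): c=2, z=4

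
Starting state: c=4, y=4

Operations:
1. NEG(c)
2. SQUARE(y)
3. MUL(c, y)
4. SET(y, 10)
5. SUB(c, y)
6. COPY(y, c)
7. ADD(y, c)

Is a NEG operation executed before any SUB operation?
Yes

First NEG: step 1
First SUB: step 5
Since 1 < 5, NEG comes first.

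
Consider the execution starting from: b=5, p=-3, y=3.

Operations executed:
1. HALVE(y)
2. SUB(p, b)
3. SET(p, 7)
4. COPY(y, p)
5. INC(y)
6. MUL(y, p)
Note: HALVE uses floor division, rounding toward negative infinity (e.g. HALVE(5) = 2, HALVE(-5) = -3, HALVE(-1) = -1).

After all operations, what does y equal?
y = 56

Tracing execution:
Step 1: HALVE(y) → y = 1
Step 2: SUB(p, b) → y = 1
Step 3: SET(p, 7) → y = 1
Step 4: COPY(y, p) → y = 7
Step 5: INC(y) → y = 8
Step 6: MUL(y, p) → y = 56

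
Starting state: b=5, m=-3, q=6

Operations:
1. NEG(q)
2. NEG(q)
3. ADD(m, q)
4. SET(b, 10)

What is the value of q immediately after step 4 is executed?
q = 6

Tracing q through execution:
Initial: q = 6
After step 1 (NEG(q)): q = -6
After step 2 (NEG(q)): q = 6
After step 3 (ADD(m, q)): q = 6
After step 4 (SET(b, 10)): q = 6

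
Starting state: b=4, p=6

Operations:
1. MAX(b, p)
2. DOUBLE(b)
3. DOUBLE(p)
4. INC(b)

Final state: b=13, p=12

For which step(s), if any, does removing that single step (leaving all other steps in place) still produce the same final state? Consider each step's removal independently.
None - removing any single step changes the final result

Testing removal of each single step:
Without step 1: final = b=9, p=12 (different)
Without step 2: final = b=7, p=12 (different)
Without step 3: final = b=13, p=6 (different)
Without step 4: final = b=12, p=12 (different)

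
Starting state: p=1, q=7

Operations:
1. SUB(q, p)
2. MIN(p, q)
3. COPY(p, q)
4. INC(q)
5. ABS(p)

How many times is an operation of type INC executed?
1

Counting INC operations:
Step 4: INC(q) ← INC
Total: 1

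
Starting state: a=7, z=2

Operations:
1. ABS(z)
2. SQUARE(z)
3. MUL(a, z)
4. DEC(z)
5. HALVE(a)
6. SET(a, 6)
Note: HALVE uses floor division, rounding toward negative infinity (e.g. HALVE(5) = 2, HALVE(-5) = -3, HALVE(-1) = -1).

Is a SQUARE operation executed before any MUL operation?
Yes

First SQUARE: step 2
First MUL: step 3
Since 2 < 3, SQUARE comes first.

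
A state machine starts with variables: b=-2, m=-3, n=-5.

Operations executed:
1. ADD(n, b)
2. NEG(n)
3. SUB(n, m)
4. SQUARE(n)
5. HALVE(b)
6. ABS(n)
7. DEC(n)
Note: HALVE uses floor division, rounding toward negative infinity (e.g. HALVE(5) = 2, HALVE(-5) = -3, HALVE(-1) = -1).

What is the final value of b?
b = -1

Tracing execution:
Step 1: ADD(n, b) → b = -2
Step 2: NEG(n) → b = -2
Step 3: SUB(n, m) → b = -2
Step 4: SQUARE(n) → b = -2
Step 5: HALVE(b) → b = -1
Step 6: ABS(n) → b = -1
Step 7: DEC(n) → b = -1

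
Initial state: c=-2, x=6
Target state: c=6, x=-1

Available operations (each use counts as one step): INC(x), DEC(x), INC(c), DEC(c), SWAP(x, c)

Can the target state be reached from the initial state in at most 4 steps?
Yes

Path (2 steps): INC(c) → SWAP(x, c)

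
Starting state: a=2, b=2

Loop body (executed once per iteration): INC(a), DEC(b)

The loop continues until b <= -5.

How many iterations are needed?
7

Tracing iterations:
Initial: a=2, b=2
After iteration 1: a=3, b=1
After iteration 2: a=4, b=0
After iteration 3: a=5, b=-1
After iteration 4: a=6, b=-2
After iteration 5: a=7, b=-3
After iteration 6: a=8, b=-4
After iteration 7: a=9, b=-5
b <= -5 now holds, so the loop exits after 7 iterations.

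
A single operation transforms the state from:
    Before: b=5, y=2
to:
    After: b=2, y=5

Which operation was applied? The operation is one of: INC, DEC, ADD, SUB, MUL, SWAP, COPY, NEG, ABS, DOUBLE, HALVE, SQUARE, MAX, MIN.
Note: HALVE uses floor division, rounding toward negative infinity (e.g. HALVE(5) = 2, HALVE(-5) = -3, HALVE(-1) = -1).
SWAP(b, y)

Analyzing the change:
Before: b=5, y=2
After: b=2, y=5
Variable b changed from 5 to 2
Variable y changed from 2 to 5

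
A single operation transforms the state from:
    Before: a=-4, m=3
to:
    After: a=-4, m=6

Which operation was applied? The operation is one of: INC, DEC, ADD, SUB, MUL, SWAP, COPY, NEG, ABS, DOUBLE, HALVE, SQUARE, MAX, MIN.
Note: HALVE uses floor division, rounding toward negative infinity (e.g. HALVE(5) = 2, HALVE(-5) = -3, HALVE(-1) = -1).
DOUBLE(m)

Analyzing the change:
Before: a=-4, m=3
After: a=-4, m=6
Variable m changed from 3 to 6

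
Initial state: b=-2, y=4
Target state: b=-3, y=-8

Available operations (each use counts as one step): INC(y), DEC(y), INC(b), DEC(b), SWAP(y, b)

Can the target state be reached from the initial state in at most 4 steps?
No

The target state cannot be reached within 4 steps.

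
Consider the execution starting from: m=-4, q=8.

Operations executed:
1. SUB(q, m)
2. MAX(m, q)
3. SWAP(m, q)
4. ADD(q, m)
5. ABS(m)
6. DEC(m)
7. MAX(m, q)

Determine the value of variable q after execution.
q = 24

Tracing execution:
Step 1: SUB(q, m) → q = 12
Step 2: MAX(m, q) → q = 12
Step 3: SWAP(m, q) → q = 12
Step 4: ADD(q, m) → q = 24
Step 5: ABS(m) → q = 24
Step 6: DEC(m) → q = 24
Step 7: MAX(m, q) → q = 24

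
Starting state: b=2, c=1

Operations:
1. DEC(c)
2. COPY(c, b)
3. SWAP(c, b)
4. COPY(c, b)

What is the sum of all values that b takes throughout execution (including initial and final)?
10

Values of b at each step:
Initial: b = 2
After step 1: b = 2
After step 2: b = 2
After step 3: b = 2
After step 4: b = 2
Sum = 2 + 2 + 2 + 2 + 2 = 10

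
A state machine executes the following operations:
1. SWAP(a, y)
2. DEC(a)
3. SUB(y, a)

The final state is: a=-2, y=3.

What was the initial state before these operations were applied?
a=1, y=-1

Working backwards:
Final state: a=-2, y=3
Before step 3 (SUB(y, a)): a=-2, y=1
Before step 2 (DEC(a)): a=-1, y=1
Before step 1 (SWAP(a, y)): a=1, y=-1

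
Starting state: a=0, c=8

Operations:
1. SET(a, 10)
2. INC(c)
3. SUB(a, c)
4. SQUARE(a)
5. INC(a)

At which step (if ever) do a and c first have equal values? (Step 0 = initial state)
Never

a and c never become equal during execution.

Comparing values at each step:
Initial: a=0, c=8
After step 1: a=10, c=8
After step 2: a=10, c=9
After step 3: a=1, c=9
After step 4: a=1, c=9
After step 5: a=2, c=9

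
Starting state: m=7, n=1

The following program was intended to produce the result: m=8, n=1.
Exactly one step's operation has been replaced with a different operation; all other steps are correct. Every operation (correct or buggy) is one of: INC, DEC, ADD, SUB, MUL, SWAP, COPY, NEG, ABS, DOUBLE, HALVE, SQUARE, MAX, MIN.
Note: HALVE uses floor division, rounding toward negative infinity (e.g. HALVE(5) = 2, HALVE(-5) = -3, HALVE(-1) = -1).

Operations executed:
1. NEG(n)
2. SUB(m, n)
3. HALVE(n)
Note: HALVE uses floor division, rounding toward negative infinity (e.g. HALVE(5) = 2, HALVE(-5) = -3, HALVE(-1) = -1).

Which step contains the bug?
Step 3

Trace with buggy code:
Initial: m=7, n=1
After step 1: m=7, n=-1
After step 2: m=8, n=-1
After step 3: m=8, n=-1
Actual final m=8, n=-1 ≠ expected m=8, n=1.
Step 3 is the only position where a single-operation replacement can produce the expected result.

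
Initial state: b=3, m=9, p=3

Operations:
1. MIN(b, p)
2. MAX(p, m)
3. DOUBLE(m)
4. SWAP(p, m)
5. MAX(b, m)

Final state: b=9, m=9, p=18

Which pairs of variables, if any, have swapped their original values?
None

Comparing initial and final values:
m: 9 → 9
b: 3 → 9
p: 3 → 18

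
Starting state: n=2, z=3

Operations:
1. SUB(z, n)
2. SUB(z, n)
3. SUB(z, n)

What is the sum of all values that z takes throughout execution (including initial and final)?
0

Values of z at each step:
Initial: z = 3
After step 1: z = 1
After step 2: z = -1
After step 3: z = -3
Sum = 3 + 1 + -1 + -3 = 0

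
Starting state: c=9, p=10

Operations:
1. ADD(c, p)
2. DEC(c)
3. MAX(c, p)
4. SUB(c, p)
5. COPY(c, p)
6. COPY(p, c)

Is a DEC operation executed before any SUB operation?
Yes

First DEC: step 2
First SUB: step 4
Since 2 < 4, DEC comes first.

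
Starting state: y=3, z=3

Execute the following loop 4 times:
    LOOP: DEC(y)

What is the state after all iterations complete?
y=-1, z=3

Iteration trace:
Start: y=3, z=3
After iteration 1: y=2, z=3
After iteration 2: y=1, z=3
After iteration 3: y=0, z=3
After iteration 4: y=-1, z=3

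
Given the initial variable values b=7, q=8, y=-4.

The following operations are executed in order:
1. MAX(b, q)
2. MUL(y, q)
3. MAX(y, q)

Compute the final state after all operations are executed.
{b: 8, q: 8, y: 8}

Step-by-step execution:
Initial: b=7, q=8, y=-4
After step 1 (MAX(b, q)): b=8, q=8, y=-4
After step 2 (MUL(y, q)): b=8, q=8, y=-32
After step 3 (MAX(y, q)): b=8, q=8, y=8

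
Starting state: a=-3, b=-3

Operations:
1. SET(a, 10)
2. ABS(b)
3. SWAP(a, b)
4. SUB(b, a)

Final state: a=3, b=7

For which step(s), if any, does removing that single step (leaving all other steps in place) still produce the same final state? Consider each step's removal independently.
None - removing any single step changes the final result

Testing removal of each single step:
Without step 1: final = a=3, b=-6 (different)
Without step 2: final = a=-3, b=13 (different)
Without step 3: final = a=10, b=-7 (different)
Without step 4: final = a=3, b=10 (different)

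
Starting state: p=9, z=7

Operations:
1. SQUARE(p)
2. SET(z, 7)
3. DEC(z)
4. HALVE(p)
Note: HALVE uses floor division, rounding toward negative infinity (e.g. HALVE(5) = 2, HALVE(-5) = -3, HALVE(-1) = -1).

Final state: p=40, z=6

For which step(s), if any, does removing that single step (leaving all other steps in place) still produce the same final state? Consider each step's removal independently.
Step(s) 2

Testing removal of each single step:
Without step 1: final = p=4, z=6 (different)
Without step 2: final = p=40, z=6 (same)
Without step 3: final = p=40, z=7 (different)
Without step 4: final = p=81, z=6 (different)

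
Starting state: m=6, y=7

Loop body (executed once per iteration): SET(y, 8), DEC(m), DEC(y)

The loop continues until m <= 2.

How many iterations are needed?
4

Tracing iterations:
Initial: m=6, y=7
After iteration 1: m=5, y=7
After iteration 2: m=4, y=7
After iteration 3: m=3, y=7
After iteration 4: m=2, y=7
m <= 2 now holds, so the loop exits after 4 iterations.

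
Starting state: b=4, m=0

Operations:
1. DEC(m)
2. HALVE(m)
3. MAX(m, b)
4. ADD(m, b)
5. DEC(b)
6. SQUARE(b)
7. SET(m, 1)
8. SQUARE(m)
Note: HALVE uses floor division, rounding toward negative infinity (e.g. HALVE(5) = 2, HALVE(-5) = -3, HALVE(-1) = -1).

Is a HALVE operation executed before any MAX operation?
Yes

First HALVE: step 2
First MAX: step 3
Since 2 < 3, HALVE comes first.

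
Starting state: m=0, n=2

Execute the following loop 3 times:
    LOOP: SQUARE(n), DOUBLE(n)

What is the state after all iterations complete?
m=0, n=32768

Iteration trace:
Start: m=0, n=2
After iteration 1: m=0, n=8
After iteration 2: m=0, n=128
After iteration 3: m=0, n=32768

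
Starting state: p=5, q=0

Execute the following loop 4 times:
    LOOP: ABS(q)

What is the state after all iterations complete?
p=5, q=0

Iteration trace:
Start: p=5, q=0
After iteration 1: p=5, q=0
After iteration 2: p=5, q=0
After iteration 3: p=5, q=0
After iteration 4: p=5, q=0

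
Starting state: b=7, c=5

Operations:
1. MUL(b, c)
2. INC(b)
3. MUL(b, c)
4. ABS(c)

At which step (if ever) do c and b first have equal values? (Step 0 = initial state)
Never

c and b never become equal during execution.

Comparing values at each step:
Initial: c=5, b=7
After step 1: c=5, b=35
After step 2: c=5, b=36
After step 3: c=5, b=180
After step 4: c=5, b=180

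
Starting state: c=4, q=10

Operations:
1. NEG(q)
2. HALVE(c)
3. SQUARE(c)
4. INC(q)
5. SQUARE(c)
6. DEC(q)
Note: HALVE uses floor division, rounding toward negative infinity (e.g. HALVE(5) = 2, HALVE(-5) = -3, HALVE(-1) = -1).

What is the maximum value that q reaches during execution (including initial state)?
10

Values of q at each step:
Initial: q = 10 ← maximum
After step 1: q = -10
After step 2: q = -10
After step 3: q = -10
After step 4: q = -9
After step 5: q = -9
After step 6: q = -10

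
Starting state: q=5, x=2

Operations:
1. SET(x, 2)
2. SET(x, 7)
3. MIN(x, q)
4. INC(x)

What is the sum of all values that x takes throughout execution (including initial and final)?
22

Values of x at each step:
Initial: x = 2
After step 1: x = 2
After step 2: x = 7
After step 3: x = 5
After step 4: x = 6
Sum = 2 + 2 + 7 + 5 + 6 = 22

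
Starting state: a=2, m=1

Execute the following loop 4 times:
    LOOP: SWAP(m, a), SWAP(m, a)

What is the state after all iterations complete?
a=2, m=1

Iteration trace:
Start: a=2, m=1
After iteration 1: a=2, m=1
After iteration 2: a=2, m=1
After iteration 3: a=2, m=1
After iteration 4: a=2, m=1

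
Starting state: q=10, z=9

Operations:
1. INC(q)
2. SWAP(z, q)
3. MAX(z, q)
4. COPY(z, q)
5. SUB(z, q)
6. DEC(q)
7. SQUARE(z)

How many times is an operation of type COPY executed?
1

Counting COPY operations:
Step 4: COPY(z, q) ← COPY
Total: 1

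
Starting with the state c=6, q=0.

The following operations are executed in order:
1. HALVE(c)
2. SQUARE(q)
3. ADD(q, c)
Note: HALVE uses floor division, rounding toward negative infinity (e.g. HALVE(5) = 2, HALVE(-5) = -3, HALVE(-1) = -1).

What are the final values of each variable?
{c: 3, q: 3}

Step-by-step execution:
Initial: c=6, q=0
After step 1 (HALVE(c)): c=3, q=0
After step 2 (SQUARE(q)): c=3, q=0
After step 3 (ADD(q, c)): c=3, q=3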